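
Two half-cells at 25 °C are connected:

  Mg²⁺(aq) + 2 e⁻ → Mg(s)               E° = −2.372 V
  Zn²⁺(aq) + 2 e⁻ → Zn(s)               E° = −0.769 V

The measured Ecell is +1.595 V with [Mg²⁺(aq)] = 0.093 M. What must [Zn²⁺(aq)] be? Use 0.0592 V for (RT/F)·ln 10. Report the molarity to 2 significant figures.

The Zn²⁺/Zn couple has the larger reduction potential, so it is the cathode: E°cell = −0.769 − (−2.372) = +1.603 V and n = 2.
From the Nernst equation, log Q = n(E° − E)/0.0592 = 2·(+1.603 − (+1.595))/0.0592 = 0.270.
The balanced reaction is Zn²⁺(aq) + Mg(s) → Zn(s) + Mg²⁺(aq), so Q = [Mg²⁺(aq)] / [Zn²⁺(aq)].
Solving for the unknown gives log [Zn²⁺(aq)] = −1.302, so [Zn²⁺(aq)] ≈ 0.050 M.

0.050 M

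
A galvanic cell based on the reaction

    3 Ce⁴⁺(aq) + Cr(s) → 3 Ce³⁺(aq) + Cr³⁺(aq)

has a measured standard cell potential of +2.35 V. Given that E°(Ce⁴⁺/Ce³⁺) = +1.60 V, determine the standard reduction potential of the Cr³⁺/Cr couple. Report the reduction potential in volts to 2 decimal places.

−0.75 V

In the reaction as written the Ce⁴⁺/Ce³⁺ couple is reduced (cathode) and Cr³⁺/Cr is oxidized (anode), so E°cell = E°(Ce⁴⁺/Ce³⁺) − E°(Cr³⁺/Cr).
E°(Cr³⁺/Cr) = E°(cathode) − E°cell = +1.60 − (+2.35) = −0.75 V.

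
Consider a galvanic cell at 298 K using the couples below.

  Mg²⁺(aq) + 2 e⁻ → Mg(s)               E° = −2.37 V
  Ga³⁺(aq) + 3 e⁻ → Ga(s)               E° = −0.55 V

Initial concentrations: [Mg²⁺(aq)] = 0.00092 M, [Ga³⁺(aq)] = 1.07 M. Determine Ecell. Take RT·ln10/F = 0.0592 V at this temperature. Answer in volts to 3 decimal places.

+1.910 V

The Ga³⁺/Ga couple has the more positive E°, so it is the cathode; Mg²⁺/Mg is the anode.
E°cell = E°cat − E°an = −0.55 − (−2.37) = +1.82 V; n = 6.
For the overall reaction 2 Ga³⁺(aq) + 3 Mg(s) → 2 Ga(s) + 3 Mg²⁺(aq), Q = [Mg²⁺(aq)]^3 / [Ga³⁺(aq)]^2 = 6.8×10^−10, giving log Q = −9.167.
Applying E = E° − (RT ln10/nF)·log Q gives +1.82 − (0.0592/6)(−9.167) = +1.910 V.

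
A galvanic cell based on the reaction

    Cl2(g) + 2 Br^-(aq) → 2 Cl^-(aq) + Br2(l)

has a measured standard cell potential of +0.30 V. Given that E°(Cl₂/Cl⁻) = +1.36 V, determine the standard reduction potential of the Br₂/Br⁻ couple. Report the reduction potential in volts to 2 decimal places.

+1.06 V

In the reaction as written the Cl₂/Cl⁻ couple is reduced (cathode) and Br₂/Br⁻ is oxidized (anode), so E°cell = E°(Cl₂/Cl⁻) − E°(Br₂/Br⁻).
E°(Br₂/Br⁻) = E°(cathode) − E°cell = +1.36 − (+0.30) = +1.06 V.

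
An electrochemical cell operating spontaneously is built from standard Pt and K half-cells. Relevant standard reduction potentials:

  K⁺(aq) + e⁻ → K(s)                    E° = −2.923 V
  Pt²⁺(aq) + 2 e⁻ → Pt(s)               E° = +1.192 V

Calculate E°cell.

Of the two couples in this cell, the one with the more positive reduction potential is reduced at the cathode: here that is Pt²⁺/Pt (+1.192 V); K⁺/K (−2.923 V) is the anode.
E°cell = E°(cathode) − E°(anode) = +1.192 − (−2.923) = +4.115 V.

+4.115 V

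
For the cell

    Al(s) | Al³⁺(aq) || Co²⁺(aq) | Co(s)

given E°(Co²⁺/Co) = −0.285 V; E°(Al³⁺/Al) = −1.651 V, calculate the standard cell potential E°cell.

+1.366 V

By convention the left-hand electrode in cell notation is the anode (oxidation) and the right-hand electrode is the cathode (reduction).
E°cell = E°(right) − E°(left) = −0.285 − (−1.651) = +1.366 V.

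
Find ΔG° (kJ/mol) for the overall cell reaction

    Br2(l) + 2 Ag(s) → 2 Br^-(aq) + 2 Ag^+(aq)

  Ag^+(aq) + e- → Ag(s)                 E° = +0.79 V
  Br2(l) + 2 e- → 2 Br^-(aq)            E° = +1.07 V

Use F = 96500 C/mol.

−54.0 kJ/mol

In the reaction as written Br2(l) is reduced, so the Br₂/Br⁻ couple is the cathode and Ag⁺/Ag is the anode.
E°cell = +1.07 − (+0.79) = +0.28 V; balancing electrons gives n = 2.
ΔG° = −nFE°cell = −(2)(96500)(+0.28) J/mol = −54.0 kJ/mol.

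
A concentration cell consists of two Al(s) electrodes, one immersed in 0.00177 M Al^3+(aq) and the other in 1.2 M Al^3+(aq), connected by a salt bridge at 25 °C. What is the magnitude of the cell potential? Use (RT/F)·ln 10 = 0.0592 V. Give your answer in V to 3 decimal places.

For a concentration cell E°cell = 0, since both electrodes use the same couple.
The compartment with the higher Al^3+(aq) concentration (1.2 M) acts as the cathode; ions are reduced there and produced at the dilute (0.00177 M) anode.
With n = 3, Ecell = −(0.0592/3)·log([dilute]/[conc]) = −(0.0592/3)·log(0.00177/1.2) = +0.056 V.

0.056 V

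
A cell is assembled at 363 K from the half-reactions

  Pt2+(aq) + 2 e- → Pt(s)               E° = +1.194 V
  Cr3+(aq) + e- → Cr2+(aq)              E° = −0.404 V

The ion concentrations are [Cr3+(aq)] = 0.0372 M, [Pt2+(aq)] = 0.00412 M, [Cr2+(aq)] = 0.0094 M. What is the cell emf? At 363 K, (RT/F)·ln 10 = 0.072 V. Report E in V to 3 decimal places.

+1.469 V

The Pt²⁺/Pt couple has the more positive E°, so it is the cathode; Cr³⁺/Cr²⁺ is the anode.
The standard potential is +1.194 − (−0.404) = +1.598 V and the balanced reaction transfers n = 2 electrons.
The balanced reaction is Pt2+(aq) + 2 Cr2+(aq) → Pt(s) + 2 Cr3+(aq), so Q = [Cr3+(aq)]^2 / ([Pt2+(aq)]·[Cr2+(aq)]^2) = 3.8×10^3 and log Q = 3.580.
E = E° − (0.072/n)·log Q = +1.598 − (0.072/2)(3.580) = +1.469 V.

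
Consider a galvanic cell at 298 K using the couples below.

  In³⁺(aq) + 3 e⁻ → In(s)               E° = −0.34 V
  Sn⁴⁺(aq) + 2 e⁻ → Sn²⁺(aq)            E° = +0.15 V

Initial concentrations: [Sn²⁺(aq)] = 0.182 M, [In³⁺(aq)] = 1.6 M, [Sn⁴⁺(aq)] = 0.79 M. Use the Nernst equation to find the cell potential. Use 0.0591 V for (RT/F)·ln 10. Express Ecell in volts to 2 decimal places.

+0.50 V

Sn⁴⁺/Sn²⁺ is reduced (cathode, E° = +0.15 V) and In³⁺/In is oxidized (anode).
E°cell = +0.15 − (−0.34) = +0.49 V, with n = 6 electrons transferred.
For the overall reaction 3 Sn⁴⁺(aq) + 2 In(s) → 3 Sn²⁺(aq) + 2 In³⁺(aq), Q = ([Sn²⁺(aq)]^3·[In³⁺(aq)]^2) / [Sn⁴⁺(aq)]^3 = 0.0313, giving log Q = −1.504.
E = E° − (0.0591/n)·log Q = +0.49 − (0.0591/6)(−1.504) = +0.50 V.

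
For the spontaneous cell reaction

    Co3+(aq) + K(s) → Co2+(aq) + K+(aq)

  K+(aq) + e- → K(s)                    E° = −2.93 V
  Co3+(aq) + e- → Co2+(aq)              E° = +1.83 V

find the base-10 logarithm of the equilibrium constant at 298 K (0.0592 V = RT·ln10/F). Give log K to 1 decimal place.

log K = 80.4

The Co³⁺/Co²⁺ couple is reduced (cathode); E°cell = +1.83 − (−2.93) = +4.76 V with n = 1.
At equilibrium E = 0, so log K = nE°cell / 0.0592 = (1)(+4.76) / 0.0592 = 80.4.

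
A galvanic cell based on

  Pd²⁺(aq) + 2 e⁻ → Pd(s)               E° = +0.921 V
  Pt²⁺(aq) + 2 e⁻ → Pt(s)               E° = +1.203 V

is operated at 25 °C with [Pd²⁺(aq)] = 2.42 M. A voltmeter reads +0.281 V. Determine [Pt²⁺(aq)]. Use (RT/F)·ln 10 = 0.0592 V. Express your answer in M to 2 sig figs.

2.2 M

With Pt²⁺/Pt at the cathode and Pd²⁺/Pd at the anode, E°cell = +1.203 − (+0.921) = +0.282 V (n = 2).
From the Nernst equation, log Q = n(E° − E)/0.0592 = 2·(+0.282 − (+0.281))/0.0592 = 0.034.
Balancing electrons gives Pt²⁺(aq) + Pd(s) → Pt(s) + Pd²⁺(aq); thus Q = [Pd²⁺(aq)] / [Pt²⁺(aq)].
Isolating [Pt²⁺(aq)] in Q = 10^{0.034} yields log [Pt²⁺(aq)] = 0.350, i.e. 2.2 M.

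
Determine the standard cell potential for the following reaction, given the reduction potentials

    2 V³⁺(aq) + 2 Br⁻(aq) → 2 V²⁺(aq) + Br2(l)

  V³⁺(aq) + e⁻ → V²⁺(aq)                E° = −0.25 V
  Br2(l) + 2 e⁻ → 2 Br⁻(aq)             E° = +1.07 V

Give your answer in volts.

−1.32 V

V³⁺(aq) gains electrons, so the V³⁺/V²⁺ couple is the cathode; the Br₂/Br⁻ couple is the anode.
E°cell = E°(cathode) − E°(anode) = −0.25 − (+1.07) = −1.32 V.
The negative E°cell means the reaction is non-spontaneous in the direction written.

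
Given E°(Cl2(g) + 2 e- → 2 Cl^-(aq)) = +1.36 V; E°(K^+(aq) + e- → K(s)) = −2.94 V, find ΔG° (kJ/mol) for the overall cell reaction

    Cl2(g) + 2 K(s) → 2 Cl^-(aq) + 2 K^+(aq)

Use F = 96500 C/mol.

In the reaction as written Cl2(g) is reduced, so the Cl₂/Cl⁻ couple is the cathode and K⁺/K is the anode.
E°cell = +1.36 − (−2.94) = +4.30 V; balancing electrons gives n = 2.
ΔG° = −nFE°cell = −(2)(96500)(+4.30) J/mol = −830 kJ/mol.

−830 kJ/mol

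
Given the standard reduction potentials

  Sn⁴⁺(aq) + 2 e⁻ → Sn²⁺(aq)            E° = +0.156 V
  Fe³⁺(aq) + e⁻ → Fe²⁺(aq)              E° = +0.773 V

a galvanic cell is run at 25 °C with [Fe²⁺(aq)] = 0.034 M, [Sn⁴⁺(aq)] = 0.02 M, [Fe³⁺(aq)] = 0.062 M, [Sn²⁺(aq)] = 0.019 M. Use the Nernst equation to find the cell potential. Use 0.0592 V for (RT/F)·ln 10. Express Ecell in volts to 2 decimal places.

Since E°(Fe³⁺/Fe²⁺) > E°(Sn⁴⁺/Sn²⁺), Fe³⁺/Fe²⁺ serves as the cathode.
The standard potential is +0.773 − (+0.156) = +0.617 V and the balanced reaction transfers n = 2 electrons.
For the overall reaction 2 Fe³⁺(aq) + Sn²⁺(aq) → 2 Fe²⁺(aq) + Sn⁴⁺(aq), Q = ([Fe²⁺(aq)]^2·[Sn⁴⁺(aq)]) / ([Fe³⁺(aq)]^2·[Sn²⁺(aq)]) = 0.317, giving log Q = −0.500.
Applying E = E° − (RT ln10/nF)·log Q gives +0.617 − (0.0592/2)(−0.500) = +0.63 V.

+0.63 V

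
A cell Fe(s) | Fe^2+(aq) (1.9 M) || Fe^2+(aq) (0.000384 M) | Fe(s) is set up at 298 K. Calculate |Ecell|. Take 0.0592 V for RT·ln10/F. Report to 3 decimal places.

0.109 V

For a concentration cell E°cell = 0, since both electrodes use the same couple.
The compartment with the higher Fe^2+(aq) concentration (1.9 M) acts as the cathode; ions are reduced there and produced at the dilute (0.000384 M) anode.
With n = 2, Ecell = −(0.0592/2)·log([dilute]/[conc]) = −(0.0592/2)·log(0.000384/1.9) = +0.109 V.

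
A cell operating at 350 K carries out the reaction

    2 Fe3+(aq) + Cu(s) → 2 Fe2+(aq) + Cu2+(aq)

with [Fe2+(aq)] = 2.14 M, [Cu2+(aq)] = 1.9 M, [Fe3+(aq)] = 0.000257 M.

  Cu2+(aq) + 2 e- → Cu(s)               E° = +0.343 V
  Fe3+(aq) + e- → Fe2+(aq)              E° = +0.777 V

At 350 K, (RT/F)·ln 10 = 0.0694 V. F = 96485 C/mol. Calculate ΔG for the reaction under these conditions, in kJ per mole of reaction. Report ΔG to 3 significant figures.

With Fe³⁺/Fe²⁺ reduced at the cathode, E°cell = +0.777 − (+0.343) = +0.434 V and n = 2.
The reaction quotient is ([Fe2+(aq)]^2·[Cu2+(aq)]) / [Fe3+(aq)]^2 = 1.32×10^8; by Nernst, E = +0.434 − (0.0694/2)(8.120) = +0.1522 V.
ΔG = −nFE = −(2)(96485)(+0.1522) J/mol = −29.4 kJ/mol.

−29.4 kJ/mol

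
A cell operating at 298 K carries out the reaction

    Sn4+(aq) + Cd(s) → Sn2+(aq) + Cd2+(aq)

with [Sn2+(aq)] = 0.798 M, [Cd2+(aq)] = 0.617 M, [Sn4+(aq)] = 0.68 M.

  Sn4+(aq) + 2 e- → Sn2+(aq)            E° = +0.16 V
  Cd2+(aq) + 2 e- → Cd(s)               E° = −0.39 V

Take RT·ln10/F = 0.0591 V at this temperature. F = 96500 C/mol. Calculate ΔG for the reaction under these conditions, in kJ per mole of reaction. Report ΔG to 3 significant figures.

E°cell = +0.16 − (−0.39) = +0.55 V; the balanced reaction transfers n = 2 electrons.
The reaction quotient is ([Sn2+(aq)]·[Cd2+(aq)]) / [Sn4+(aq)] = 0.724; by Nernst, E = +0.55 − (0.0591/2)(−0.140) = +0.5541 V.
Finally ΔG = −nFE = −(2)(96500 C/mol)(+0.5541 V) = −107 kJ/mol.

−107 kJ/mol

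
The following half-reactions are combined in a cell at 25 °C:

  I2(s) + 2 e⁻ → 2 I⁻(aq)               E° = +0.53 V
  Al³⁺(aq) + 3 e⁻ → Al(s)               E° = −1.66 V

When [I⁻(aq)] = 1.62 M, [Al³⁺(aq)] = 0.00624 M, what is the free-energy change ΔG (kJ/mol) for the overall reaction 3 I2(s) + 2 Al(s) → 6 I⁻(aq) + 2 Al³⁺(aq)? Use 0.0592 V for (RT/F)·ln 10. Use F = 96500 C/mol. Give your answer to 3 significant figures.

The standard cell potential is +0.53 − (−1.66) = +2.19 V, with n = 6 electrons in the balanced equation.
Here Q = [I⁻(aq)]^6·[Al³⁺(aq)]^2 = 0.000704 (log Q = −3.153), giving E = +2.19 − (0.0592/6)·(−3.153) = +2.2211 V.
Then ΔG = −nFE = −6 × 96500 × +2.2211 J/mol = −1290 kJ/mol.

−1290 kJ/mol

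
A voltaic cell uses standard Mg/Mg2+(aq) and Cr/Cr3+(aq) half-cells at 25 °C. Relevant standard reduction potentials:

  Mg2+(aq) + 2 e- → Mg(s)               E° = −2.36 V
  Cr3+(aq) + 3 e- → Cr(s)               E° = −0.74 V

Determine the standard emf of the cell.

+1.62 V

The Cr³⁺/Cr couple has the higher E°, so Cr ion is reduced (cathode) and Mg is oxidized (anode).
E°cell = E°(cathode) − E°(anode) = −0.74 − (−2.36) = +1.62 V.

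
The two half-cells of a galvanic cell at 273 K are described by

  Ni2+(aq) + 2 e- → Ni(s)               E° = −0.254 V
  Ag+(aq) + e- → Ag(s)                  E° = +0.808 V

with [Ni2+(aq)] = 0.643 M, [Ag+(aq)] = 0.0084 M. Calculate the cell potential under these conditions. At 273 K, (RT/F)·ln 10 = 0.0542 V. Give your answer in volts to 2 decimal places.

Since E°(Ag⁺/Ag) > E°(Ni²⁺/Ni), Ag⁺/Ag serves as the cathode.
E°cell = E°cat − E°an = +0.808 − (−0.254) = +1.062 V; n = 2.
The balanced reaction is 2 Ag+(aq) + Ni(s) → 2 Ag(s) + Ni2+(aq), so Q = [Ni2+(aq)] / [Ag+(aq)]^2 = 9.11×10^3 and log Q = 3.960.
Applying E = E° − (RT ln10/nF)·log Q gives +1.062 − (0.0542/2)(3.960) = +0.95 V.

+0.95 V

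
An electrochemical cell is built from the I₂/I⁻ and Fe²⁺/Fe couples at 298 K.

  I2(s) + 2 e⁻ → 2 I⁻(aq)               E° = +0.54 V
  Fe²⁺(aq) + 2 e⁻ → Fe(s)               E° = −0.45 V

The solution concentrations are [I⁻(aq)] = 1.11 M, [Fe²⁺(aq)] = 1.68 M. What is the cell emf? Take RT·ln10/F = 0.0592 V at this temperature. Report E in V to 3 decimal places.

Since E°(I₂/I⁻) > E°(Fe²⁺/Fe), I₂/I⁻ serves as the cathode.
E°cell = E°cat − E°an = +0.54 − (−0.45) = +0.99 V; n = 2.
Balancing gives I2(s) + Fe(s) → 2 I⁻(aq) + Fe²⁺(aq); hence Q = [I⁻(aq)]^2·[Fe²⁺(aq)] = 2.07 (log Q = 0.316).
Applying E = E° − (RT ln10/nF)·log Q gives +0.99 − (0.0592/2)(0.316) = +0.981 V.

+0.981 V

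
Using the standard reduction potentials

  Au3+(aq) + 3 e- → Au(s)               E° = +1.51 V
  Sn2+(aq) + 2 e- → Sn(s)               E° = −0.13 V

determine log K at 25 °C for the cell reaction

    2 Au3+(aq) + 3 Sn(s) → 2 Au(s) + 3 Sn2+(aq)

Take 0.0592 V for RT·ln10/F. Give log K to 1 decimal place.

The Au³⁺/Au couple is reduced (cathode); E°cell = +1.51 − (−0.13) = +1.64 V with n = 6.
At equilibrium E = 0, so log K = nE°cell / 0.0592 = (6)(+1.64) / 0.0592 = 166.2.

log K = 166.2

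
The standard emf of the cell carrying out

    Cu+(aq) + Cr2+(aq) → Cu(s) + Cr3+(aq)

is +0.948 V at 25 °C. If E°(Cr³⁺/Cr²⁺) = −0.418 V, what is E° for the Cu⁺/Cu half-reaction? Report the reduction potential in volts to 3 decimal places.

+0.530 V

In the reaction as written the Cu⁺/Cu couple is reduced (cathode) and Cr³⁺/Cr²⁺ is oxidized (anode), so E°cell = E°(Cu⁺/Cu) − E°(Cr³⁺/Cr²⁺).
E°(Cu⁺/Cu) = E°cell + E°(anode) = +0.948 + (−0.418) = +0.530 V.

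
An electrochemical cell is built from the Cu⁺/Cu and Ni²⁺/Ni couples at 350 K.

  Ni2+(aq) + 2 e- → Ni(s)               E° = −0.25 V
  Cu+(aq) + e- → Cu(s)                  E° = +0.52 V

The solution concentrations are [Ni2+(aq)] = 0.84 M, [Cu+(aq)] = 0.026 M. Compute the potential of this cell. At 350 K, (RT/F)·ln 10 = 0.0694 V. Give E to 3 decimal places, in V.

The Cu⁺/Cu couple has the more positive E°, so it is the cathode; Ni²⁺/Ni is the anode.
E°cell = +0.52 − (−0.25) = +0.77 V, with n = 2 electrons transferred.
Balancing gives 2 Cu+(aq) + Ni(s) → 2 Cu(s) + Ni2+(aq); hence Q = [Ni2+(aq)] / [Cu+(aq)]^2 = 1.24×10^3 (log Q = 3.094).
By the Nernst equation, E = +0.77 − (0.0694/2)·(3.094) = +0.663 V.

+0.663 V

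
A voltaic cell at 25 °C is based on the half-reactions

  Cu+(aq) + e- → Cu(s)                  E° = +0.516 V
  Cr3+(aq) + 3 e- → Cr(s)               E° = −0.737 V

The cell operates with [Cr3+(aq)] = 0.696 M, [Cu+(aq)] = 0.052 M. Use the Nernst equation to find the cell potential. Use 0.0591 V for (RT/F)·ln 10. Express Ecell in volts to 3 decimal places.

The Cu⁺/Cu couple has the more positive E°, so it is the cathode; Cr³⁺/Cr is the anode.
E°cell = +0.516 − (−0.737) = +1.253 V, with n = 3 electrons transferred.
Balancing gives 3 Cu+(aq) + Cr(s) → 3 Cu(s) + Cr3+(aq); hence Q = [Cr3+(aq)] / [Cu+(aq)]^3 = 4.95×10^3 (log Q = 3.695).
Applying E = E° − (RT ln10/nF)·log Q gives +1.253 − (0.0591/3)(3.695) = +1.180 V.

+1.180 V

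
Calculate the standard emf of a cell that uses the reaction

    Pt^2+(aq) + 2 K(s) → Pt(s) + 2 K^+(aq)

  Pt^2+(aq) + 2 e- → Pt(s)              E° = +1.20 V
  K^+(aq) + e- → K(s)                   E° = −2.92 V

Pt^2+(aq) gains electrons, so the Pt²⁺/Pt couple is the cathode; the K⁺/K couple is the anode.
E°cell = E°(cathode) − E°(anode) = +1.20 − (−2.92) = +4.12 V.

+4.12 V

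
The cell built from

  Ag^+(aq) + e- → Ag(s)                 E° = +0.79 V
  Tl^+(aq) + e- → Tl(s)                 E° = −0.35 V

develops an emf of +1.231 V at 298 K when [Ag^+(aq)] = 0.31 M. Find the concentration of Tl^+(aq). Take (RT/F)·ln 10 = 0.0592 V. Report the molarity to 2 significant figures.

0.0090 M

Ag⁺/Ag is the cathode (higher E°); E°cell = +0.79 − (−0.35) = +1.14 V with n = 1.
Since E = E° − (0.0592/n)·log Q, log Q = n(E° − E)/0.0592 = −1.537.
Balancing electrons gives Ag^+(aq) + Tl(s) → Ag(s) + Tl^+(aq); thus Q = [Tl^+(aq)] / [Ag^+(aq)].
Isolating [Tl^+(aq)] in Q = 10^{−1.537} yields log [Tl^+(aq)] = −2.046, i.e. 0.0090 M.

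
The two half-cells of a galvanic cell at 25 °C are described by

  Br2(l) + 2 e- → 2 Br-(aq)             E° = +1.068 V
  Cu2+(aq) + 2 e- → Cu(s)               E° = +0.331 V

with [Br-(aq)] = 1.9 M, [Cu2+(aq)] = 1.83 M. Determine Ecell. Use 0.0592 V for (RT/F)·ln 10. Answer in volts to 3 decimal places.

Br₂/Br⁻ is reduced (cathode, E° = +1.068 V) and Cu²⁺/Cu is oxidized (anode).
E°cell = E°cat − E°an = +1.068 − (+0.331) = +0.737 V; n = 2.
For the overall reaction Br2(l) + Cu(s) → 2 Br-(aq) + Cu2+(aq), Q = [Br-(aq)]^2·[Cu2+(aq)] = 6.61, giving log Q = 0.820.
By the Nernst equation, E = +0.737 − (0.0592/2)·(0.820) = +0.713 V.

+0.713 V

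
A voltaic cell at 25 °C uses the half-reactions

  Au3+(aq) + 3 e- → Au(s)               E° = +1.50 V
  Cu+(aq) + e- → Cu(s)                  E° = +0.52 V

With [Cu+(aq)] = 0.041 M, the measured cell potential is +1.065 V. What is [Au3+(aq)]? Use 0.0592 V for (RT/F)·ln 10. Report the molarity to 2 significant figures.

Au³⁺/Au is the cathode (higher E°); E°cell = +1.50 − (+0.52) = +0.98 V with n = 3.
Since E = E° − (0.0592/n)·log Q, log Q = n(E° − E)/0.0592 = −4.307.
The balanced reaction is Au3+(aq) + 3 Cu(s) → Au(s) + 3 Cu+(aq), so Q = [Cu+(aq)]^3 / [Au3+(aq)].
Substituting the known concentrations and solving, log [Au3+(aq)] = 0.145 and [Au3+(aq)] = 1.4 M.

1.4 M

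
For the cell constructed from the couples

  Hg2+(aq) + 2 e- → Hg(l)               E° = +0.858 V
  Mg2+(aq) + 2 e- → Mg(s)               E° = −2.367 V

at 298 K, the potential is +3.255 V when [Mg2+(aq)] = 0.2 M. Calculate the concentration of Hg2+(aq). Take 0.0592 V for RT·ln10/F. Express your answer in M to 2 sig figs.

Hg²⁺/Hg is the cathode (higher E°); E°cell = +0.858 − (−2.367) = +3.225 V with n = 2.
Since E = E° − (0.0592/n)·log Q, log Q = n(E° − E)/0.0592 = −1.014.
Balancing electrons gives Hg2+(aq) + Mg(s) → Hg(l) + Mg2+(aq); thus Q = [Mg2+(aq)] / [Hg2+(aq)].
Solving for the unknown gives log [Hg2+(aq)] = 0.315, so [Hg2+(aq)] ≈ 2.1 M.

2.1 M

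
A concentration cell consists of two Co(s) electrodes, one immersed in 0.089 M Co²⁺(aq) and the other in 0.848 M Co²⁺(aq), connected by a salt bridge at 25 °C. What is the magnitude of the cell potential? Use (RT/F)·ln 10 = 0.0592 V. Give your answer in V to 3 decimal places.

For a concentration cell E°cell = 0, since both electrodes use the same couple.
The compartment with the higher Co²⁺(aq) concentration (0.848 M) acts as the cathode; ions are reduced there and produced at the dilute (0.089 M) anode.
With n = 2, Ecell = −(0.0592/2)·log([dilute]/[conc]) = −(0.0592/2)·log(0.089/0.848) = +0.029 V.

0.029 V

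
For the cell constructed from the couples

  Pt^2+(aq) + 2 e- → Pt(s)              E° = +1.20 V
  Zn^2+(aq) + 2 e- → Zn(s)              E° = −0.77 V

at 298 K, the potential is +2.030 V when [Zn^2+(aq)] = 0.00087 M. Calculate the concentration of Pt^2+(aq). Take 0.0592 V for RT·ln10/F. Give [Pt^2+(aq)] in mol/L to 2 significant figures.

The Pt²⁺/Pt couple has the larger reduction potential, so it is the cathode: E°cell = +1.20 − (−0.77) = +1.97 V and n = 2.
Rearranging E = E° − (0.0592/n)·log Q gives log Q = 2(+1.97 − (+2.030))/0.0592 = −2.027.
For Pt^2+(aq) + Zn(s) → Pt(s) + Zn^2+(aq), the reaction quotient is Q = [Zn^2+(aq)] / [Pt^2+(aq)].
Isolating [Pt^2+(aq)] in Q = 10^{−2.027} yields log [Pt^2+(aq)] = −1.033, i.e. 0.093 M.

0.093 M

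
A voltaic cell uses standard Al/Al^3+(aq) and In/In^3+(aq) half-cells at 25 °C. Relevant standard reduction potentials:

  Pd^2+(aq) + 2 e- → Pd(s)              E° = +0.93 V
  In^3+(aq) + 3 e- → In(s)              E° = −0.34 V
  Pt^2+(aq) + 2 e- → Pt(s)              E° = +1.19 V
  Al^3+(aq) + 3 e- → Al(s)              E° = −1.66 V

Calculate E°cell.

+1.32 V

The In³⁺/In couple has the higher E°, so In ion is reduced (cathode) and Al is oxidized (anode).
E°cell = E°(cathode) − E°(anode) = −0.34 − (−1.66) = +1.32 V.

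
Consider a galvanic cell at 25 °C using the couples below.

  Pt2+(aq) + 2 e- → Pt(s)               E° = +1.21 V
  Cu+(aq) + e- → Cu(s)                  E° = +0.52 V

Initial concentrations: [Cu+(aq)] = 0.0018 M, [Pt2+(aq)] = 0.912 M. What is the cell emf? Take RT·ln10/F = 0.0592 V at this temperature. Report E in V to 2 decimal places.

+0.85 V

Pt²⁺/Pt is reduced (cathode, E° = +1.21 V) and Cu⁺/Cu is oxidized (anode).
E°cell = +1.21 − (+0.52) = +0.69 V, with n = 2 electrons transferred.
Balancing gives Pt2+(aq) + 2 Cu(s) → Pt(s) + 2 Cu+(aq); hence Q = [Cu+(aq)]^2 / [Pt2+(aq)] = 3.55×10^−6 (log Q = −5.449).
By the Nernst equation, E = +0.69 − (0.0592/2)·(−5.449) = +0.85 V.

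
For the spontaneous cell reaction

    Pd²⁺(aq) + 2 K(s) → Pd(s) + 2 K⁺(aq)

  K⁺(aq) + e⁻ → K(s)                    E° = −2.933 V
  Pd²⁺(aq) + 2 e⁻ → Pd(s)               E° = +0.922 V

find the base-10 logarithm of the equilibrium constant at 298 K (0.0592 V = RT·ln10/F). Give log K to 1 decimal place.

The Pd²⁺/Pd couple is reduced (cathode); E°cell = +0.922 − (−2.933) = +3.855 V with n = 2.
At equilibrium E = 0, so log K = nE°cell / 0.0592 = (2)(+3.855) / 0.0592 = 130.2.

log K = 130.2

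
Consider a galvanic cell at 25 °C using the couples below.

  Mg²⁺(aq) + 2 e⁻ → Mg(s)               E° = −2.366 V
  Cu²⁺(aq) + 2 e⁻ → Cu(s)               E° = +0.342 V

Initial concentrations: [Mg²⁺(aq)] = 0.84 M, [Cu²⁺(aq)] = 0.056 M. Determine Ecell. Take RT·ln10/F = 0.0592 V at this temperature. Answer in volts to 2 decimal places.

+2.67 V

Cu²⁺/Cu is reduced (cathode, E° = +0.342 V) and Mg²⁺/Mg is oxidized (anode).
E°cell = E°cat − E°an = +0.342 − (−2.366) = +2.708 V; n = 2.
For the overall reaction Cu²⁺(aq) + Mg(s) → Cu(s) + Mg²⁺(aq), Q = [Mg²⁺(aq)] / [Cu²⁺(aq)] = 15, giving log Q = 1.176.
By the Nernst equation, E = +2.708 − (0.0592/2)·(1.176) = +2.67 V.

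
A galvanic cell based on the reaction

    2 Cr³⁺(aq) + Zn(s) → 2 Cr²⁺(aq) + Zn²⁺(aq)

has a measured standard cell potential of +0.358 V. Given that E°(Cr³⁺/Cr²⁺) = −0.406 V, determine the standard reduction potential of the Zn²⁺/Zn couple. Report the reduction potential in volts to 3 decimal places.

In the reaction as written the Cr³⁺/Cr²⁺ couple is reduced (cathode) and Zn²⁺/Zn is oxidized (anode), so E°cell = E°(Cr³⁺/Cr²⁺) − E°(Zn²⁺/Zn).
E°(Zn²⁺/Zn) = E°(cathode) − E°cell = −0.406 − (+0.358) = −0.764 V.

−0.764 V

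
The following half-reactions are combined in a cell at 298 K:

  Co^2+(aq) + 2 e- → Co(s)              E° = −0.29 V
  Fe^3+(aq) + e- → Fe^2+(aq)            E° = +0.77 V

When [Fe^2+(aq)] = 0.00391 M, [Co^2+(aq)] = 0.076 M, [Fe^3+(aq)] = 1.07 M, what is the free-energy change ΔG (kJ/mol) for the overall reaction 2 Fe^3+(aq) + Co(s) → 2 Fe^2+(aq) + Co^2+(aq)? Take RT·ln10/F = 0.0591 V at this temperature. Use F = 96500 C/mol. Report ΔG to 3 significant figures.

With Fe³⁺/Fe²⁺ reduced at the cathode, E°cell = +0.77 − (−0.29) = +1.06 V and n = 2.
The reaction quotient is ([Fe^2+(aq)]^2·[Co^2+(aq)]) / [Fe^3+(aq)]^2 = 1.01×10^−6; by Nernst, E = +1.06 − (0.0591/2)(−5.994) = +1.2371 V.
Finally ΔG = −nFE = −(2)(96500 C/mol)(+1.2371 V) = −239 kJ/mol.

−239 kJ/mol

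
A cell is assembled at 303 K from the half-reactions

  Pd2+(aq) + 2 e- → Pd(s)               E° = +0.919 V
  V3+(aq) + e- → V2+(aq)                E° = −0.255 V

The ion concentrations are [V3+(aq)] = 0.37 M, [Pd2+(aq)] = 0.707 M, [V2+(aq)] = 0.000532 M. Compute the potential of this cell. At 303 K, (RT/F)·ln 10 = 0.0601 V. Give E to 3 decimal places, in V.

+0.999 V

The Pd²⁺/Pd couple has the more positive E°, so it is the cathode; V³⁺/V²⁺ is the anode.
The standard potential is +0.919 − (−0.255) = +1.174 V and the balanced reaction transfers n = 2 electrons.
The balanced reaction is Pd2+(aq) + 2 V2+(aq) → Pd(s) + 2 V3+(aq), so Q = [V3+(aq)]^2 / ([Pd2+(aq)]·[V2+(aq)]^2) = 6.84×10^5 and log Q = 5.835.
Applying E = E° − (RT ln10/nF)·log Q gives +1.174 − (0.0601/2)(5.835) = +0.999 V.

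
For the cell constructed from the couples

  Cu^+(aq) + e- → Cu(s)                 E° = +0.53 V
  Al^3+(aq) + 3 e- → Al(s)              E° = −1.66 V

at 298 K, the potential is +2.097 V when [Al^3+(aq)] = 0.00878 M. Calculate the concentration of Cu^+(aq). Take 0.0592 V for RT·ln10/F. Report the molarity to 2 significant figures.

0.0055 M

The Cu⁺/Cu couple has the larger reduction potential, so it is the cathode: E°cell = +0.53 − (−1.66) = +2.19 V and n = 3.
Since E = E° − (0.0592/n)·log Q, log Q = n(E° − E)/0.0592 = 4.713.
The balanced reaction is 3 Cu^+(aq) + Al(s) → 3 Cu(s) + Al^3+(aq), so Q = [Al^3+(aq)] / [Cu^+(aq)]^3.
Substituting the known concentrations and solving, log [Cu^+(aq)] = −2.257 and [Cu^+(aq)] = 0.0055 M.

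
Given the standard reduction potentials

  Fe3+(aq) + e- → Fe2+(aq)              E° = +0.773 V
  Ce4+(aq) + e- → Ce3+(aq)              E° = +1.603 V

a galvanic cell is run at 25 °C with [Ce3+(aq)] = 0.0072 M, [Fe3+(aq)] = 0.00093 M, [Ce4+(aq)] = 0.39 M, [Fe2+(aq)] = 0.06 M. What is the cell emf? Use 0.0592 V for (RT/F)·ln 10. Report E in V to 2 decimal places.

+1.04 V

Since E°(Ce⁴⁺/Ce³⁺) > E°(Fe³⁺/Fe²⁺), Ce⁴⁺/Ce³⁺ serves as the cathode.
E°cell = E°cat − E°an = +1.603 − (+0.773) = +0.830 V; n = 1.
The balanced reaction is Ce4+(aq) + Fe2+(aq) → Ce3+(aq) + Fe3+(aq), so Q = ([Ce3+(aq)]·[Fe3+(aq)]) / ([Ce4+(aq)]·[Fe2+(aq)]) = 0.000286 and log Q = −3.543.
Applying E = E° − (RT ln10/nF)·log Q gives +0.830 − (0.0592/1)(−3.543) = +1.04 V.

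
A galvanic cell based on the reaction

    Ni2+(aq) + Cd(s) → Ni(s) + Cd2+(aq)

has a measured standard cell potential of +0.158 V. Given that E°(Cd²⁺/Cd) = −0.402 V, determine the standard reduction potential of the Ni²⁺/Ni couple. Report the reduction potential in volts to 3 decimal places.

−0.244 V

In the reaction as written the Ni²⁺/Ni couple is reduced (cathode) and Cd²⁺/Cd is oxidized (anode), so E°cell = E°(Ni²⁺/Ni) − E°(Cd²⁺/Cd).
E°(Ni²⁺/Ni) = E°cell + E°(anode) = +0.158 + (−0.402) = −0.244 V.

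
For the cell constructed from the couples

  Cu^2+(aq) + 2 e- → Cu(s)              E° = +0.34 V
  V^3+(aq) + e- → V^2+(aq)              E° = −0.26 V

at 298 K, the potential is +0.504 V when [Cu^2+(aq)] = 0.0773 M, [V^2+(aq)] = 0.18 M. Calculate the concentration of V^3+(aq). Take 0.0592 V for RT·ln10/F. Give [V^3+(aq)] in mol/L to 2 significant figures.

Cu²⁺/Cu is the cathode (higher E°); E°cell = +0.34 − (−0.26) = +0.60 V with n = 2.
From the Nernst equation, log Q = n(E° − E)/0.0592 = 2·(+0.60 − (+0.504))/0.0592 = 3.243.
Balancing electrons gives Cu^2+(aq) + 2 V^2+(aq) → Cu(s) + 2 V^3+(aq); thus Q = [V^3+(aq)]^2 / ([Cu^2+(aq)]·[V^2+(aq)]^2).
Solving for the unknown gives log [V^3+(aq)] = 0.321, so [V^3+(aq)] ≈ 2.1 M.

2.1 M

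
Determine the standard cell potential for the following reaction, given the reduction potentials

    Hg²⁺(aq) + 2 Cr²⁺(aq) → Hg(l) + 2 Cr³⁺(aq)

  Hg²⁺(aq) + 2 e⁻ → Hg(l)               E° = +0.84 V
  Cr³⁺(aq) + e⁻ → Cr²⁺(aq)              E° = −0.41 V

Hg²⁺(aq) gains electrons, so the Hg²⁺/Hg couple is the cathode; the Cr³⁺/Cr²⁺ couple is the anode.
E°cell = E°(cathode) − E°(anode) = +0.84 − (−0.41) = +1.25 V.
The positive value indicates the reaction is spontaneous as written.

+1.25 V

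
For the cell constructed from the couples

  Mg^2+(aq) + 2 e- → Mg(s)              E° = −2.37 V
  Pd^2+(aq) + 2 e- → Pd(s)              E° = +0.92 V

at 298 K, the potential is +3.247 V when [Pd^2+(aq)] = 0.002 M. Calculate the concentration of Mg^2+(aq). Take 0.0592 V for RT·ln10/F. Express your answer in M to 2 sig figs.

Pd²⁺/Pd is the cathode (higher E°); E°cell = +0.92 − (−2.37) = +3.29 V with n = 2.
From the Nernst equation, log Q = n(E° − E)/0.0592 = 2·(+3.29 − (+3.247))/0.0592 = 1.453.
For Pd^2+(aq) + Mg(s) → Pd(s) + Mg^2+(aq), the reaction quotient is Q = [Mg^2+(aq)] / [Pd^2+(aq)].
Isolating [Mg^2+(aq)] in Q = 10^{1.453} yields log [Mg^2+(aq)] = −1.246, i.e. 0.057 M.

0.057 M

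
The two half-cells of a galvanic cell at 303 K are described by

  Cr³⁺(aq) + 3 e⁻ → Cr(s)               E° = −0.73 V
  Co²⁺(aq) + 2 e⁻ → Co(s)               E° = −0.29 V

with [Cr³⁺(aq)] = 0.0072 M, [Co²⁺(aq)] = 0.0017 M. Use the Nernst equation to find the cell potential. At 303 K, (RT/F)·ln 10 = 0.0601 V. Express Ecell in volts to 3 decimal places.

+0.400 V

Co²⁺/Co is reduced (cathode, E° = −0.29 V) and Cr³⁺/Cr is oxidized (anode).
E°cell = E°cat − E°an = −0.29 − (−0.73) = +0.44 V; n = 6.
Balancing gives 3 Co²⁺(aq) + 2 Cr(s) → 3 Co(s) + 2 Cr³⁺(aq); hence Q = [Cr³⁺(aq)]^2 / [Co²⁺(aq)]^3 = 1.06×10^4 (log Q = 4.023).
By the Nernst equation, E = +0.44 − (0.0601/6)·(4.023) = +0.400 V.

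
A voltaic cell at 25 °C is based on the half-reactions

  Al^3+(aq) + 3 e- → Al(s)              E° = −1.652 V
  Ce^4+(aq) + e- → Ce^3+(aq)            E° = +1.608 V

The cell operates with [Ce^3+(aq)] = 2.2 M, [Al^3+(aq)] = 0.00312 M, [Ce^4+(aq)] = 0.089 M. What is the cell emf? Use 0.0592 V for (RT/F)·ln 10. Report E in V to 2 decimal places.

+3.23 V

The Ce⁴⁺/Ce³⁺ couple has the more positive E°, so it is the cathode; Al³⁺/Al is the anode.
The standard potential is +1.608 − (−1.652) = +3.260 V and the balanced reaction transfers n = 3 electrons.
Balancing gives 3 Ce^4+(aq) + Al(s) → 3 Ce^3+(aq) + Al^3+(aq); hence Q = ([Ce^3+(aq)]^3·[Al^3+(aq)]) / [Ce^4+(aq)]^3 = 47.1 (log Q = 1.673).
Applying E = E° − (RT ln10/nF)·log Q gives +3.260 − (0.0592/3)(1.673) = +3.23 V.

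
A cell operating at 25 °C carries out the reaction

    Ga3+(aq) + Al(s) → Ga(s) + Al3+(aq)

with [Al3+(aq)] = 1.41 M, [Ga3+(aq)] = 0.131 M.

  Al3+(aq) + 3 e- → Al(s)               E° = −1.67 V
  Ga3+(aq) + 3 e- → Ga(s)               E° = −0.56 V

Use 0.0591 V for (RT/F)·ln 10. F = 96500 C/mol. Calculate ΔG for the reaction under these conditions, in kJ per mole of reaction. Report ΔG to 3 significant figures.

The standard cell potential is −0.56 − (−1.67) = +1.11 V, with n = 3 electrons in the balanced equation.
Here Q = [Al3+(aq)] / [Ga3+(aq)] = 10.8 (log Q = 1.032), giving E = +1.11 − (0.0591/3)·(1.032) = +1.0897 V.
ΔG = −nFE = −(3)(96500)(+1.0897) J/mol = −315 kJ/mol.

−315 kJ/mol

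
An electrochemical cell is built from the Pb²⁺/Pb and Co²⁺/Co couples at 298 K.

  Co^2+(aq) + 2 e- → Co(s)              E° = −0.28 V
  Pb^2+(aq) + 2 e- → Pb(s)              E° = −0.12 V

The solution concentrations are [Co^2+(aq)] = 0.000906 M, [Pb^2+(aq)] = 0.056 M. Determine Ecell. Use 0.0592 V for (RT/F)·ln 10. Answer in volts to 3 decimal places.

The Pb²⁺/Pb couple has the more positive E°, so it is the cathode; Co²⁺/Co is the anode.
E°cell = E°cat − E°an = −0.12 − (−0.28) = +0.16 V; n = 2.
Balancing gives Pb^2+(aq) + Co(s) → Pb(s) + Co^2+(aq); hence Q = [Co^2+(aq)] / [Pb^2+(aq)] = 0.0162 (log Q = −1.791).
By the Nernst equation, E = +0.16 − (0.0592/2)·(−1.791) = +0.213 V.

+0.213 V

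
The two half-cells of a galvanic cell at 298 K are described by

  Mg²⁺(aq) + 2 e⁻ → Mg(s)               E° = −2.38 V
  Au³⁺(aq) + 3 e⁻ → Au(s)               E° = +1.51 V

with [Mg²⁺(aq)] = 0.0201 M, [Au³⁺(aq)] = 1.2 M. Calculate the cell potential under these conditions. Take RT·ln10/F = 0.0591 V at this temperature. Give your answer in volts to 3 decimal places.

The Au³⁺/Au couple has the more positive E°, so it is the cathode; Mg²⁺/Mg is the anode.
E°cell = +1.51 − (−2.38) = +3.89 V, with n = 6 electrons transferred.
The balanced reaction is 2 Au³⁺(aq) + 3 Mg(s) → 2 Au(s) + 3 Mg²⁺(aq), so Q = [Mg²⁺(aq)]^3 / [Au³⁺(aq)]^2 = 5.64×10^−6 and log Q = −5.249.
Applying E = E° − (RT ln10/nF)·log Q gives +3.89 − (0.0591/6)(−5.249) = +3.942 V.

+3.942 V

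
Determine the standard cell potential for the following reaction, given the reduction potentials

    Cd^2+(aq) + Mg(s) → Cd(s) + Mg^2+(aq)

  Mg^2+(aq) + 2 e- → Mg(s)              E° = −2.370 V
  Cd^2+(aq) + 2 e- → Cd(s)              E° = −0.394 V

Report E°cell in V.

+1.976 V

In the reaction as written, Cd^2+(aq) is reduced (cathode) and Mg^2+(aq) is produced by oxidation at the anode.
E°cell = E°(cathode) − E°(anode) = −0.394 − (−2.370) = +1.976 V.
The positive value indicates the reaction is spontaneous as written.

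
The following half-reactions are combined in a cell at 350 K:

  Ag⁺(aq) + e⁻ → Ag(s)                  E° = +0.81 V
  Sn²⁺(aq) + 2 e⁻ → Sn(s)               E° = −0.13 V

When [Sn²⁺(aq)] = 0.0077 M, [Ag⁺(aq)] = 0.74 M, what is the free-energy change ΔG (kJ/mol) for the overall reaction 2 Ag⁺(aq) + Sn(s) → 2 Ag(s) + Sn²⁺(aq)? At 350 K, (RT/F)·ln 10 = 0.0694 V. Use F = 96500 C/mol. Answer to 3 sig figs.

−194 kJ/mol

The standard cell potential is +0.81 − (−0.13) = +0.94 V, with n = 2 electrons in the balanced equation.
Q = [Sn²⁺(aq)] / [Ag⁺(aq)]^2 = 0.0141, so log Q = −1.852 and E = +0.94 − (0.0694/2)(−1.852) = +1.0043 V.
Finally ΔG = −nFE = −(2)(96500 C/mol)(+1.0043 V) = −194 kJ/mol.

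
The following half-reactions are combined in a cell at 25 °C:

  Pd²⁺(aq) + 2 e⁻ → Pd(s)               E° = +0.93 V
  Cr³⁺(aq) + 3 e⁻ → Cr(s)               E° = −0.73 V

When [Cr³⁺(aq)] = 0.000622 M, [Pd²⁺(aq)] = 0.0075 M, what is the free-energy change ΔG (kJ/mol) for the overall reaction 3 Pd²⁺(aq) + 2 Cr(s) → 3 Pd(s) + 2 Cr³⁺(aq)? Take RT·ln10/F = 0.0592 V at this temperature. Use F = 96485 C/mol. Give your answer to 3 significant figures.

−961 kJ/mol

The standard cell potential is +0.93 − (−0.73) = +1.66 V, with n = 6 electrons in the balanced equation.
Q = [Cr³⁺(aq)]^2 / [Pd²⁺(aq)]^3 = 0.917, so log Q = −0.038 and E = +1.66 − (0.0592/6)(−0.038) = +1.6604 V.
Then ΔG = −nFE = −6 × 96485 × +1.6604 J/mol = −961 kJ/mol.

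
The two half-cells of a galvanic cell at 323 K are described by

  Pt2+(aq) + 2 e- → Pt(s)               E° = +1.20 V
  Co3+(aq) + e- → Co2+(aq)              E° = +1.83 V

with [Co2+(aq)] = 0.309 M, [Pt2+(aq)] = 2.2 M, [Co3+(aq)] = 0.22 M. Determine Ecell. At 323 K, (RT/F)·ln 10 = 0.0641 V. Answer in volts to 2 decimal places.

+0.61 V

Since E°(Co³⁺/Co²⁺) > E°(Pt²⁺/Pt), Co³⁺/Co²⁺ serves as the cathode.
The standard potential is +1.83 − (+1.20) = +0.63 V and the balanced reaction transfers n = 2 electrons.
Balancing gives 2 Co3+(aq) + Pt(s) → 2 Co2+(aq) + Pt2+(aq); hence Q = ([Co2+(aq)]^2·[Pt2+(aq)]) / [Co3+(aq)]^2 = 4.34 (log Q = 0.637).
By the Nernst equation, E = +0.63 − (0.0641/2)·(0.637) = +0.61 V.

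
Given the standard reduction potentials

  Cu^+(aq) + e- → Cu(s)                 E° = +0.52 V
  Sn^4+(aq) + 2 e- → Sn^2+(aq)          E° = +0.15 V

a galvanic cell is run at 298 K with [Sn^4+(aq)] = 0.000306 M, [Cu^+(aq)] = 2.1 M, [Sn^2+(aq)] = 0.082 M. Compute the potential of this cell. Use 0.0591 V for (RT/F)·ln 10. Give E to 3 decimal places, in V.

Since E°(Cu⁺/Cu) > E°(Sn⁴⁺/Sn²⁺), Cu⁺/Cu serves as the cathode.
E°cell = +0.52 − (+0.15) = +0.37 V, with n = 2 electrons transferred.
Balancing gives 2 Cu^+(aq) + Sn^2+(aq) → 2 Cu(s) + Sn^4+(aq); hence Q = [Sn^4+(aq)] / ([Cu^+(aq)]^2·[Sn^2+(aq)]) = 0.000846 (log Q = −3.073).
Applying E = E° − (RT ln10/nF)·log Q gives +0.37 − (0.0591/2)(−3.073) = +0.461 V.

+0.461 V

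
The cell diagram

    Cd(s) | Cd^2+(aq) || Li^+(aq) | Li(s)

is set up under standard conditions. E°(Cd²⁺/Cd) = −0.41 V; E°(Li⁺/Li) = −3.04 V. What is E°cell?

−2.63 V

By convention the left-hand electrode in cell notation is the anode (oxidation) and the right-hand electrode is the cathode (reduction).
E°cell = E°(right) − E°(left) = −3.04 − (−0.41) = −2.63 V.
The negative sign shows that, as written, the cell would require an external voltage to drive the reaction.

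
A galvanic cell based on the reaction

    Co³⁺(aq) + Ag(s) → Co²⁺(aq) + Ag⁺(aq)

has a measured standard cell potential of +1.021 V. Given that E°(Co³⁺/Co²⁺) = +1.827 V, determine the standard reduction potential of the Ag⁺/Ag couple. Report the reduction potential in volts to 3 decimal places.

+0.806 V

In the reaction as written the Co³⁺/Co²⁺ couple is reduced (cathode) and Ag⁺/Ag is oxidized (anode), so E°cell = E°(Co³⁺/Co²⁺) − E°(Ag⁺/Ag).
E°(Ag⁺/Ag) = E°(cathode) − E°cell = +1.827 − (+1.021) = +0.806 V.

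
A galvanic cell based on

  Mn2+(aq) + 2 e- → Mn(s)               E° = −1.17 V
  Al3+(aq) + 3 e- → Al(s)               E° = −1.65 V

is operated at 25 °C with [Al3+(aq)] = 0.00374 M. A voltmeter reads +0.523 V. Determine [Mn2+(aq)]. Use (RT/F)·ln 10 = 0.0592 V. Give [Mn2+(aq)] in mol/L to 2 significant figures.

With Mn²⁺/Mn at the cathode and Al³⁺/Al at the anode, E°cell = −1.17 − (−1.65) = +0.48 V (n = 6).
Rearranging E = E° − (0.0592/n)·log Q gives log Q = 6(+0.48 − (+0.523))/0.0592 = −4.358.
For 3 Mn2+(aq) + 2 Al(s) → 3 Mn(s) + 2 Al3+(aq), the reaction quotient is Q = [Al3+(aq)]^2 / [Mn2+(aq)]^3.
Isolating [Mn2+(aq)] in Q = 10^{−4.358} yields log [Mn2+(aq)] = −0.165, i.e. 0.68 M.

0.68 M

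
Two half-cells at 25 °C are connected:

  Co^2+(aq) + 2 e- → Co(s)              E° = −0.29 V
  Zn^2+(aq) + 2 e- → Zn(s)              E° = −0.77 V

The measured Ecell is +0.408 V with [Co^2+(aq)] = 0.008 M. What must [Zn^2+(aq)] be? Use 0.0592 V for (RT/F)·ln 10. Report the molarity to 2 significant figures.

2.2 M

With Co²⁺/Co at the cathode and Zn²⁺/Zn at the anode, E°cell = −0.29 − (−0.77) = +0.48 V (n = 2).
From the Nernst equation, log Q = n(E° − E)/0.0592 = 2·(+0.48 − (+0.408))/0.0592 = 2.432.
For Co^2+(aq) + Zn(s) → Co(s) + Zn^2+(aq), the reaction quotient is Q = [Zn^2+(aq)] / [Co^2+(aq)].
Solving for the unknown gives log [Zn^2+(aq)] = 0.335, so [Zn^2+(aq)] ≈ 2.2 M.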